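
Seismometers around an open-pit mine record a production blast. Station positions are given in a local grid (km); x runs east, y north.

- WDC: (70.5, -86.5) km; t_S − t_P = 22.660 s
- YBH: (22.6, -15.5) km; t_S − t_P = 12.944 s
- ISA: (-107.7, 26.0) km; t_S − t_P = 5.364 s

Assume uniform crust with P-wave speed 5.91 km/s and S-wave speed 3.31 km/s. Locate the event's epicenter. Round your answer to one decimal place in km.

(-72.2, 6.8)

Distance from S−P lag: d = Δt · v_P v_S / (v_P − v_S) = Δt · (5.91·3.31)/(5.91−3.31) ≈ 7.5239·Δt.
So d_WDC = 170.49, d_YBH = 97.39, d_ISA = 40.36 km.
Circle about each station: (x − 70.5)² + (y + 86.5)² = 170.49²; (x − 22.6)² + (y + 15.5)² = 97.39²; (x + 107.7)² + (y − 26.0)² = 40.36².
Subtracting the WDC equation from the YBH and ISA equations removes the quadratic terms:
-95.8 x + 142.0 y = 7880.54
-356.4 x + 225.0 y = 27260.70
Solving the 2×2 system: x ≈ -72.2, y ≈ 6.8 km.
Check against WDC (with the unrounded x, y): √((x − 70.5)²+(y + 86.5)²) = 170.49 ≈ 170.49 km. ✓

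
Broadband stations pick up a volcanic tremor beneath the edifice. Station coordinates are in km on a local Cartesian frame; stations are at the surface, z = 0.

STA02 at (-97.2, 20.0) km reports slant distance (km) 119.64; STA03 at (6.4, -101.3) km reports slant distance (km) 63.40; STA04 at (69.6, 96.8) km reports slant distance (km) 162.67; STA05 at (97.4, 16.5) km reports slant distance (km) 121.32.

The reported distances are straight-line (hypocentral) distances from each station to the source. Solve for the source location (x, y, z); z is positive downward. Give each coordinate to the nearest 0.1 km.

(-2.1, -46.1, 30.0)

Each station gives a sphere (x−x_i)² + (y−y_i)² + z² = d_i² (stations at z=0).
Subtracting the STA02 sphere from STA03 and STA04: z² cancels, leaving linear equations in x and y:
207.2 x − 242.6 y = 10748.98
333.6 x + 153.6 y = -7781.24
Solving: x ≈ -2.099, y ≈ -46.100 km (keep extra digits for the depth step; rounded: -2.1, -46.1).
Then from the STA02 sphere: z² = 119.64² − (x + 97.2)² − (y − 20.0)² with x = -2.099, y = -46.100, so z ≈ 30.005 ≈ 30.0 km.
Check against STA05 (with the unrounded solution): distance 121.32 ≈ 121.32 km. ✓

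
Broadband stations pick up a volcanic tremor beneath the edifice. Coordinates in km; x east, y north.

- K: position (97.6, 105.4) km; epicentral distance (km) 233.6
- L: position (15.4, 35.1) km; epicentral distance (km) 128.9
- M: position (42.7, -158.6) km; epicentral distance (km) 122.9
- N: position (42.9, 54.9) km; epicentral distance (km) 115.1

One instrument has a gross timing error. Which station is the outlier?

N

Solve using three stations at a time. Using K, L, M (subtract circle equations pairwise → linear system) gives (x, y) ≈ (-48.8, -76.6).
Distances from that point to each station vs reported:
  K: calculated 233.6 vs reported 233.6 → residual 0.0 km
  L: calculated 128.8 vs reported 128.9 → residual 0.1 km
  M: calculated 122.8 vs reported 122.9 → residual 0.1 km
  N: calculated 160.3 vs reported 115.1 → residual 45.2 km
K, L, M are mutually consistent (residuals ≈ 0); N is off by 45.2 km.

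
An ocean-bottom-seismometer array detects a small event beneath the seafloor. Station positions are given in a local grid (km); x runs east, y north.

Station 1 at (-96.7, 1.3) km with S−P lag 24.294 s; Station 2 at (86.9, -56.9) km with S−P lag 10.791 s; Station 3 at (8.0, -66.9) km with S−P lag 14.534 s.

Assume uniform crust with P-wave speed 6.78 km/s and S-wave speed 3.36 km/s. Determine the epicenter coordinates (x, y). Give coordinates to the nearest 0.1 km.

Distance from S−P lag: d = Δt · v_P v_S / (v_P − v_S) = Δt · (6.78·3.36)/(6.78−3.36) ≈ 6.6611·Δt.
So d_Station 1 = 161.82, d_Station 2 = 71.88, d_Station 3 = 96.81 km.
Circle about each station: (x + 96.7)² + (y − 1.3)² = 161.82²; (x − 86.9)² + (y + 56.9)² = 71.88²; (x − 8.0)² + (y + 66.9)² = 96.81².
Subtracting the Station 1 equation from the Station 2 and Station 3 equations removes the quadratic terms:
367.2 x − 116.4 y = 22455.62
209.4 x − 136.4 y = 12000.57
Solving the 2×2 system: x ≈ 64.8, y ≈ 11.5 km.

64.8 km east, 11.5 km north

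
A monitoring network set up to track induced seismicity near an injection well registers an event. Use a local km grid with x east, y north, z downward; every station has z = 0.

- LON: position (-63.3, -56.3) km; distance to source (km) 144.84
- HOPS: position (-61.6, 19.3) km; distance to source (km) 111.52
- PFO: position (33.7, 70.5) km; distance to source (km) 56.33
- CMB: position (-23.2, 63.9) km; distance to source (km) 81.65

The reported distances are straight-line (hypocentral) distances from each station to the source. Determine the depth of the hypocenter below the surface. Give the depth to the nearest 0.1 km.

depth ≈ 43.9 km

Each station gives a sphere (x−x_i)² + (y−y_i)² + z² = d_i² (stations at z=0).
Subtracting the LON sphere from HOPS and PFO: z² cancels, leaving linear equations in x and y:
3.4 x + 151.2 y = 5532.39
194.0 x + 253.6 y = 16734.92
Solving: x ≈ 39.596, y ≈ 35.699 km (keep extra digits for the depth step; rounded: 39.6, 35.7).
Then from the LON sphere: z² = 144.84² − (x + 63.3)² − (y + 56.3)² with x = 39.596, y = 35.699, so z ≈ 43.900 ≈ 43.9 km.
Check against CMB (with the unrounded solution): distance 81.64 ≈ 81.65 km. ✓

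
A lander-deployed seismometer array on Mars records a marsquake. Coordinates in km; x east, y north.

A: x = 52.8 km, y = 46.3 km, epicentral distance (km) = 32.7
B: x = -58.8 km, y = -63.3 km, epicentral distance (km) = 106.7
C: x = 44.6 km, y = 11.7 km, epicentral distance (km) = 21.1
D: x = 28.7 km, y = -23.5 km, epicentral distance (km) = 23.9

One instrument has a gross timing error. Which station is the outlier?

A

Solve using three stations at a time. Using B, C, D (subtract circle equations pairwise → linear system) gives (x, y) ≈ (26.9, 0.3).
Distances from that point to each station vs reported:
  A: calculated 52.8 vs reported 32.7 → residual 20.1 km
  B: calculated 106.7 vs reported 106.7 → residual 0.0 km
  C: calculated 21.1 vs reported 21.1 → residual 0.0 km
  D: calculated 23.9 vs reported 23.9 → residual 0.0 km
B, C, D are mutually consistent (residuals ≈ 0); A is off by 20.1 km.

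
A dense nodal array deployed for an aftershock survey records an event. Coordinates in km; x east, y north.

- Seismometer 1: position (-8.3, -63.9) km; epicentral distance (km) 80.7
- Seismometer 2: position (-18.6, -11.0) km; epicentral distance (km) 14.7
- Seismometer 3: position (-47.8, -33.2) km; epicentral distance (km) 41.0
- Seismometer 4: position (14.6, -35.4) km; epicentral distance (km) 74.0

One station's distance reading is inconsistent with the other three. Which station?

Seismometer 2

Solve using three stations at a time. Using Seismometer 1, Seismometer 3, Seismometer 4 (subtract circle equations pairwise → linear system) gives (x, y) ≈ (-45.5, 7.6).
Distances from that point to each station vs reported:
  Seismometer 1: calculated 80.7 vs reported 80.7 → residual 0.0 km
  Seismometer 2: calculated 32.8 vs reported 14.7 → residual 18.1 km
  Seismometer 3: calculated 40.9 vs reported 41.0 → residual 0.1 km
  Seismometer 4: calculated 74.0 vs reported 74.0 → residual 0.0 km
Seismometer 1, Seismometer 3, Seismometer 4 are mutually consistent (residuals ≈ 0); Seismometer 2 is off by 18.1 km.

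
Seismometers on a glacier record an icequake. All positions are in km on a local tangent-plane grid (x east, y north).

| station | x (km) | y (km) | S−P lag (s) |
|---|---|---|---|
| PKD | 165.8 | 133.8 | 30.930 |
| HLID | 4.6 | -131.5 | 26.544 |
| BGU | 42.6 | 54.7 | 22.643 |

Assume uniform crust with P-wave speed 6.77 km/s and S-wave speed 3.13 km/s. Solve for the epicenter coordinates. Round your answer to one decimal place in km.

(131.2, -42.9)

Distance from S−P lag: d = Δt · v_P v_S / (v_P − v_S) = Δt · (6.77·3.13)/(6.77−3.13) ≈ 5.8215·Δt.
So d_PKD = 180.06, d_HLID = 154.52, d_BGU = 131.82 km.
Circle about each station: (x − 165.8)² + (y − 133.8)² = 180.06²; (x − 4.6)² + (y + 131.5)² = 154.52²; (x − 42.6)² + (y − 54.7)² = 131.82².
Subtracting the PKD equation from the HLID and BGU equations removes the quadratic terms:
-322.4 x − 530.6 y = -19533.50
-246.4 x − 158.2 y = -25540.14
Solving the 2×2 system: x ≈ 131.2, y ≈ -42.9 km.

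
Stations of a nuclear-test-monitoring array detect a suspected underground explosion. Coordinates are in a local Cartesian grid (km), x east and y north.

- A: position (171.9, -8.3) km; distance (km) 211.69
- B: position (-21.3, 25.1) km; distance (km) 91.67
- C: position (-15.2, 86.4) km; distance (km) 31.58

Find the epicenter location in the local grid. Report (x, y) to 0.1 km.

x ≈ -0.6 km, y ≈ 114.4 km

Circle about each station: (x − 171.9)² + (y + 8.3)² = 211.69²; (x + 21.3)² + (y − 25.1)² = 91.67²; (x + 15.2)² + (y − 86.4)² = 31.58².
Subtracting pairs of circle equations eliminates x²+y² and gives linear equations (the radical axes):
-386.4 x + 66.8 y = 7874.47
-374.2 x + 189.4 y = 21892.86
Solving the 2×2 system: x ≈ -0.6, y ≈ 114.4 km.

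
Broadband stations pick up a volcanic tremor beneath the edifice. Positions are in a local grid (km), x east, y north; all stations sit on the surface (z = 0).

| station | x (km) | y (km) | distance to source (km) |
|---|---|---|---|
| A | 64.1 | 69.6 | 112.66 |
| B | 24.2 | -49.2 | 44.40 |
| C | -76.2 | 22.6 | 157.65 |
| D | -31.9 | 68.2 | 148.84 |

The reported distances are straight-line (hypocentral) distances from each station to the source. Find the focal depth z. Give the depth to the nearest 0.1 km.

Each station gives a sphere (x−x_i)² + (y−y_i)² + z² = d_i² (stations at z=0).
Subtracting the A sphere from B and C: z² cancels, leaving linear equations in x and y:
-79.8 x − 237.6 y = 4774.23
-280.6 x − 94.0 y = -14797.02
Solving: x ≈ 67.003, y ≈ -42.597 km (keep extra digits for the depth step; rounded: 67.0, -42.6).
Then from the A sphere: z² = 112.66² − (x − 64.1)² − (y − 69.6)² with x = 67.003, y = -42.597, so z ≈ 9.782 ≈ 9.8 km.
Check against D (with the unrounded solution): distance 148.84 ≈ 148.84 km. ✓

9.8 km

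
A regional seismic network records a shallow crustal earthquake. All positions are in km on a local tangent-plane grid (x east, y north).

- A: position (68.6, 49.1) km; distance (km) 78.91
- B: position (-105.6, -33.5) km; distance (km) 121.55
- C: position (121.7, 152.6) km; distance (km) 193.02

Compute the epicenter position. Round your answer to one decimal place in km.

x ≈ 13.0 km, y ≈ -6.9 km

Circle about each station: (x − 68.6)² + (y − 49.1)² = 78.91²; (x + 105.6)² + (y + 33.5)² = 121.55²; (x − 121.7)² + (y − 152.6)² = 193.02².
Subtracting the A equation from the B and C equations removes the quadratic terms:
-348.4 x − 165.2 y = -3390.77
106.2 x + 207.0 y = -49.05
Solving the 2×2 system: x ≈ 13.0, y ≈ -6.9 km.
Check against A (with the unrounded x, y): √((x − 68.6)²+(y − 49.1)²) = 78.91 ≈ 78.91 km. ✓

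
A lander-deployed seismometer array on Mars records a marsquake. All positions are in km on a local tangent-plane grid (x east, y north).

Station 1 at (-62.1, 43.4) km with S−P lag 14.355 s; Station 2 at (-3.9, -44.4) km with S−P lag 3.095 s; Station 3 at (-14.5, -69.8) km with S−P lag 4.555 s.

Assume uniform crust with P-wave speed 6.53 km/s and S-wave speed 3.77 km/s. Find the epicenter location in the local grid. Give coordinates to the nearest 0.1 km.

x ≈ 22.4 km, y ≈ -52.8 km

Distance from S−P lag: d = Δt · v_P v_S / (v_P − v_S) = Δt · (6.53·3.77)/(6.53−3.77) ≈ 8.9196·Δt.
So d_Station 1 = 128.04, d_Station 2 = 27.61, d_Station 3 = 40.63 km.
Circle about each station: (x + 62.1)² + (y − 43.4)² = 128.04²; (x + 3.9)² + (y + 44.4)² = 27.61²; (x + 14.5)² + (y + 69.8)² = 40.63².
Subtracting pairs of circle equations eliminates x²+y² and gives linear equations (the radical axes):
116.4 x − 175.6 y = 11878.53
95.2 x − 226.4 y = 14085.76
Solving the 2×2 system: x ≈ 22.4, y ≈ -52.8 km.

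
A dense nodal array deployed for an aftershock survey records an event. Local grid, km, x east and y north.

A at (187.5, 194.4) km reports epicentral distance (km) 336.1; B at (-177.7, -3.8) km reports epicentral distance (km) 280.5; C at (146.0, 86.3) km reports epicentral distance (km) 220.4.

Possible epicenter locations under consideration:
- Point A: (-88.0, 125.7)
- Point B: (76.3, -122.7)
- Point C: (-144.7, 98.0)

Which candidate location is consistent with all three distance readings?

Point B

For each candidate, compare |candidate − station| to the reported distance:
Point A: residuals A 52.2, B 123.0, C 16.9 → max 123.0 km
Point B: residuals A 0.1, B 0.0, C 0.1 → max 0.1 km
Point C: residuals A 9.8, B 173.5, C 70.5 → max 173.5 km
Only Point B has all residuals ≈ 0.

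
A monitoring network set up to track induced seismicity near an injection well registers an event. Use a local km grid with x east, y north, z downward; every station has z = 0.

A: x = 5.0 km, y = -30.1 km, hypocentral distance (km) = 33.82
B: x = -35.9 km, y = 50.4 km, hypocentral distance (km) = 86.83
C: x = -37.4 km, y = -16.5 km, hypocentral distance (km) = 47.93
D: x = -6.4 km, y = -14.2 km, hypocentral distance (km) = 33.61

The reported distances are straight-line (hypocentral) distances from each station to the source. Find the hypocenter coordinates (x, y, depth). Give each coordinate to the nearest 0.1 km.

x ≈ -2.5 km, y ≈ -23.0 km, depth ≈ 32.2 km

Each station gives a sphere (x−x_i)² + (y−y_i)² + z² = d_i² (stations at z=0).
Subtracting the A sphere from B and C: z² cancels, leaving linear equations in x and y:
-81.8 x + 161.0 y = -3497.70
-84.8 x + 27.2 y = -413.49
Solving: x ≈ -2.500, y ≈ -22.995 km (keep extra digits for the depth step; rounded: -2.5, -23.0).
Then from the A sphere: z² = 33.82² − (x − 5.0)² − (y + 30.1)² with x = -2.500, y = -22.995, so z ≈ 32.203 ≈ 32.2 km.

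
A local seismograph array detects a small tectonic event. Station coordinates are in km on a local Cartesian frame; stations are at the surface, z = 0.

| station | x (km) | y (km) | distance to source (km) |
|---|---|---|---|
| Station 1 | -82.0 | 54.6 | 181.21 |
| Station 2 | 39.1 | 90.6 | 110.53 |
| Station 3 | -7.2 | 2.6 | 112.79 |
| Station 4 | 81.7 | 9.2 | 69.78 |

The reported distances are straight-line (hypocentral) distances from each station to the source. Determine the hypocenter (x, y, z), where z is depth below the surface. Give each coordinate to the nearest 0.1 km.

Each station gives a sphere (x−x_i)² + (y−y_i)² + z² = d_i² (stations at z=0).
Subtracting the Station 1 sphere from Station 2 and Station 3: z² cancels, leaving linear equations in x and y:
242.2 x + 72.0 y = 20652.19
149.6 x − 104.0 y = 10468.92
Solving: x ≈ 80.689, y ≈ 15.406 km (keep extra digits for the depth step; rounded: 80.7, 15.4).
Then from the Station 1 sphere: z² = 181.21² − (x + 82.0)² − (y − 54.6)² with x = 80.689, y = 15.406, so z ≈ 69.521 ≈ 69.5 km.

x ≈ 80.7 km, y ≈ 15.4 km, depth ≈ 69.5 km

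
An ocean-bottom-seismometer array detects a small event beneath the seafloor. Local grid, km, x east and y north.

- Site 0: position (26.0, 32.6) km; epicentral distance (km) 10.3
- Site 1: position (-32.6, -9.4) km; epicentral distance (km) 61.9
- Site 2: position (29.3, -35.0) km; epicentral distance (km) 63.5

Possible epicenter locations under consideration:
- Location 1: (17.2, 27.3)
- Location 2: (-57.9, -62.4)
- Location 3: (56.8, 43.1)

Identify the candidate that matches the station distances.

Location 1

For each candidate, compare |candidate − station| to the reported distance:
Location 1: residuals Site 0 0.0, Site 1 0.0, Site 2 0.0 → max 0.0 km
Location 2: residuals Site 0 116.4, Site 1 3.2, Site 2 27.9 → max 116.4 km
Location 3: residuals Site 0 22.2, Site 1 41.8, Site 2 19.3 → max 41.8 km
Only Location 1 has all residuals ≈ 0.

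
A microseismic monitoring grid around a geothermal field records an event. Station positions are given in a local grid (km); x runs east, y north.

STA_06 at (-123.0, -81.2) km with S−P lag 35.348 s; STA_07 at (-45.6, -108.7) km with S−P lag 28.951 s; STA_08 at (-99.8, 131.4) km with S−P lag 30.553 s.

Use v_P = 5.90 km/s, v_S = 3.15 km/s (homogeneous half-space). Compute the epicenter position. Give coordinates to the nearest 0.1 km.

(84.2, 37.7)

Distance from S−P lag: d = Δt · v_P v_S / (v_P − v_S) = Δt · (5.90·3.15)/(5.90−3.15) ≈ 6.7582·Δt.
So d_STA_06 = 238.89, d_STA_07 = 195.66, d_STA_08 = 206.48 km.
Circle about each station: (x + 123.0)² + (y + 81.2)² = 238.89²; (x + 45.6)² + (y + 108.7)² = 195.66²; (x + 99.8)² + (y − 131.4)² = 206.48².
Subtracting the STA_06 equation from the STA_07 and STA_08 equations removes the quadratic terms:
154.8 x − 55.0 y = 10958.21
46.4 x + 425.2 y = 19938.00
Solving the 2×2 system: x ≈ 84.2, y ≈ 37.7 km.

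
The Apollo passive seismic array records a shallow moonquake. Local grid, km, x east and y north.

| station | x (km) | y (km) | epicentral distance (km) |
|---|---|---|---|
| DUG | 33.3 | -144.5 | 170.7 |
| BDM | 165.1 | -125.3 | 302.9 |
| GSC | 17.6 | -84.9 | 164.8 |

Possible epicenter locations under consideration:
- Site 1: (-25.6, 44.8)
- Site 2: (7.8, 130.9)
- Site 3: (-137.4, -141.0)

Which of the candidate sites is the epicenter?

For each candidate, compare |candidate − station| to the reported distance:
Site 1: residuals DUG 27.6, BDM 47.4, GSC 28.1 → max 47.4 km
Site 2: residuals DUG 105.9, BDM 2.3, GSC 51.2 → max 105.9 km
Site 3: residuals DUG 0.0, BDM 0.0, GSC 0.0 → max 0.0 km
Only Site 3 has all residuals ≈ 0.

Site 3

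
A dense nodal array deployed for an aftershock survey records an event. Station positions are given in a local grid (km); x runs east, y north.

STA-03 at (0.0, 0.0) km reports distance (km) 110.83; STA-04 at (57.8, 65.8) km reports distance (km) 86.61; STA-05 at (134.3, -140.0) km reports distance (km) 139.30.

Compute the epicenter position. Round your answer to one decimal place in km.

x ≈ 110.8 km, y ≈ -2.7 km

Circle about each station: x² + y² = 110.83²; (x − 57.8)² + (y − 65.8)² = 86.61²; (x − 134.3)² + (y + 140.0)² = 139.30².
Subtracting the STA-03 equation from the STA-04 and STA-05 equations removes the quadratic terms:
115.6 x + 131.6 y = 12452.48
268.6 x − 280.0 y = 30515.29
Solving the 2×2 system: x ≈ 110.8, y ≈ -2.7 km.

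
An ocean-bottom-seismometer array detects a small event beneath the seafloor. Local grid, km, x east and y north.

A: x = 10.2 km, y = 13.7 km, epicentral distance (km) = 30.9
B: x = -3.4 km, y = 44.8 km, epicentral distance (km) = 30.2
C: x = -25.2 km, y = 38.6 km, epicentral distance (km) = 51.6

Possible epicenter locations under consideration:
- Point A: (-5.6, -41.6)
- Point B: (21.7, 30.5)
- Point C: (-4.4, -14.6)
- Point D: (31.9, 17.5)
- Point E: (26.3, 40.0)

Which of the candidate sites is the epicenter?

Point E

For each candidate, compare |candidate − station| to the reported distance:
Point A: residuals A 26.6, B 56.2, C 31.0 → max 56.2 km
Point B: residuals A 10.5, B 1.3, C 4.0 → max 10.5 km
Point C: residuals A 0.9, B 29.2, C 5.5 → max 29.2 km
Point D: residuals A 8.9, B 14.4, C 9.3 → max 14.4 km
Point E: residuals A 0.1, B 0.1, C 0.1 → max 0.1 km
Only Point E has all residuals ≈ 0.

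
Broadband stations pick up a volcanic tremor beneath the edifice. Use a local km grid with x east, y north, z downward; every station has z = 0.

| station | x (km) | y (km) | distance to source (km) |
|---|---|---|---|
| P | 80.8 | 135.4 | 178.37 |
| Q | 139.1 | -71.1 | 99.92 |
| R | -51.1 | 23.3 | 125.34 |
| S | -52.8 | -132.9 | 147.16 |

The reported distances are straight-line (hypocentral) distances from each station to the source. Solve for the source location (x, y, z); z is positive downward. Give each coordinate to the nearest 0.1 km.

(52.6, -36.9, 36.5)

Each station gives a sphere (x−x_i)² + (y−y_i)² + z² = d_i² (stations at z=0).
Subtracting the P sphere from Q and R: z² cancels, leaving linear equations in x and y:
116.6 x − 413.0 y = 21374.07
-263.8 x − 224.2 y = -5601.96
Solving: x ≈ 52.599, y ≈ -36.903 km (keep extra digits for the depth step; rounded: 52.6, -36.9).
Then from the P sphere: z² = 178.37² − (x − 80.8)² − (y − 135.4)² with x = 52.599, y = -36.903, so z ≈ 36.500 ≈ 36.5 km.
Check against S (with the unrounded solution): distance 147.16 ≈ 147.16 km. ✓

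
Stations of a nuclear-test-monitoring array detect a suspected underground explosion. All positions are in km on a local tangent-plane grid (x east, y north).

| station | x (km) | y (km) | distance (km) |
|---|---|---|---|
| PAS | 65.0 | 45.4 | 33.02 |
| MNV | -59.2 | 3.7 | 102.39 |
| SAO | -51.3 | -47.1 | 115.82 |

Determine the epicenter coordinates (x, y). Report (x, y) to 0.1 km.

x ≈ 41.5 km, y ≈ 22.2 km

Circle about each station: (x − 65.0)² + (y − 45.4)² = 33.02²; (x + 59.2)² + (y − 3.7)² = 102.39²; (x + 51.3)² + (y + 47.1)² = 115.82².
Subtracting the PAS equation from the MNV and SAO equations removes the quadratic terms:
-248.4 x − 83.4 y = -12161.22
-232.6 x − 185.0 y = -13760.01
Solving the 2×2 system: x ≈ 41.5, y ≈ 22.2 km.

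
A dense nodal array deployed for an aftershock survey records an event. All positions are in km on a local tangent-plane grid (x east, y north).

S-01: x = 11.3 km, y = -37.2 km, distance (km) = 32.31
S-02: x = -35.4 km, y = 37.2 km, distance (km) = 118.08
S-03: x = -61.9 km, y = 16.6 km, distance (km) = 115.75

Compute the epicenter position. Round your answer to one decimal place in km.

15.8 km east, -69.2 km north

Circle about each station: (x − 11.3)² + (y + 37.2)² = 32.31²; (x + 35.4)² + (y − 37.2)² = 118.08²; (x + 61.9)² + (y − 16.6)² = 115.75².
Subtracting pairs of circle equations eliminates x²+y² and gives linear equations (the radical axes):
-93.4 x + 148.8 y = -11773.48
-146.4 x + 107.6 y = -9758.49
Solving the 2×2 system: x ≈ 15.8, y ≈ -69.2 km.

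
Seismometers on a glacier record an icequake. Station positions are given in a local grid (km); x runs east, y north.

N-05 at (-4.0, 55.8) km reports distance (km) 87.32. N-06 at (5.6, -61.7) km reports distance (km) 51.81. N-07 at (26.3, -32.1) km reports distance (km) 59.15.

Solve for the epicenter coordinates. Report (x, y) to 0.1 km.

Circle about each station: (x + 4.0)² + (y − 55.8)² = 87.32²; (x − 5.6)² + (y + 61.7)² = 51.81²; (x − 26.3)² + (y + 32.1)² = 59.15².
Subtracting the N-05 equation from the N-06 and N-07 equations removes the quadratic terms:
19.2 x − 235.0 y = 5649.12
60.6 x − 175.8 y = 2718.52
Solving the 2×2 system: x ≈ -32.6, y ≈ -26.7 km.
Check against N-05 (with the unrounded x, y): √((x + 4.0)²+(y − 55.8)²) = 87.32 ≈ 87.32 km. ✓

-32.6 km east, -26.7 km north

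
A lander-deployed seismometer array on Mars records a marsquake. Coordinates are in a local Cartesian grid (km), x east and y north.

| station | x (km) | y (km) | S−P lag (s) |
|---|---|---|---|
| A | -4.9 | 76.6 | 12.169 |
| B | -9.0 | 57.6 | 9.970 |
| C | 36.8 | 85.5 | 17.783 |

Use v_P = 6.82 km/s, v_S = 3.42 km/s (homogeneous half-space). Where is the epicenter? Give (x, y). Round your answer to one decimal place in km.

-65.8 km east, 19.5 km north

Distance from S−P lag: d = Δt · v_P v_S / (v_P − v_S) = Δt · (6.82·3.42)/(6.82−3.42) ≈ 6.8601·Δt.
So d_A = 83.48, d_B = 68.40, d_C = 121.99 km.
Circle about each station: (x + 4.9)² + (y − 76.6)² = 83.48²; (x + 9.0)² + (y − 57.6)² = 68.40²; (x − 36.8)² + (y − 85.5)² = 121.99².
Subtracting pairs of circle equations eliminates x²+y² and gives linear equations (the radical axes):
-8.2 x − 38.0 y = -202.46
83.4 x + 17.8 y = -5139.73
Solving the 2×2 system: x ≈ -65.8, y ≈ 19.5 km.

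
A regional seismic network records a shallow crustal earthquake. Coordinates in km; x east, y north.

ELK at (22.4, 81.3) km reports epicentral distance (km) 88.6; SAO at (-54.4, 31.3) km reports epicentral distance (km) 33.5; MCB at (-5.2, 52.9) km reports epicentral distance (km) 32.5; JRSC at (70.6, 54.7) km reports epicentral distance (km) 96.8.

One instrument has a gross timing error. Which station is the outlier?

ELK

Solve using three stations at a time. Using SAO, MCB, JRSC (subtract circle equations pairwise → linear system) gives (x, y) ≈ (-21.4, 24.6).
Distances from that point to each station vs reported:
  ELK: calculated 71.7 vs reported 88.6 → residual 16.9 km
  SAO: calculated 33.6 vs reported 33.5 → residual 0.1 km
  MCB: calculated 32.6 vs reported 32.5 → residual 0.1 km
  JRSC: calculated 96.8 vs reported 96.8 → residual 0.0 km
SAO, MCB, JRSC are mutually consistent (residuals ≈ 0); ELK is off by 16.9 km.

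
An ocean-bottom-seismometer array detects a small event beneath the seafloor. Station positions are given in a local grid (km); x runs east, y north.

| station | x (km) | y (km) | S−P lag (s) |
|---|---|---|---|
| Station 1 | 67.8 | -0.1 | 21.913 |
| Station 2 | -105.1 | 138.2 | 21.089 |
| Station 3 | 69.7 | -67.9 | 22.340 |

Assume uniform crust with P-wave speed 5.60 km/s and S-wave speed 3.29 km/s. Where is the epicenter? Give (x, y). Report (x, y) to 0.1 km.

x ≈ -104.4 km, y ≈ -30.0 km

Distance from S−P lag: d = Δt · v_P v_S / (v_P − v_S) = Δt · (5.60·3.29)/(5.60−3.29) ≈ 7.9758·Δt.
So d_Station 1 = 174.77, d_Station 2 = 168.20, d_Station 3 = 178.18 km.
Circle about each station: (x − 67.8)² + (y + 0.1)² = 174.77²; (x + 105.1)² + (y − 138.2)² = 168.20²; (x − 69.7)² + (y + 67.9)² = 178.18².
Subtracting the Station 1 equation from the Station 2 and Station 3 equations removes the quadratic terms:
-345.8 x + 276.6 y = 27801.71
3.8 x − 135.6 y = 3668.09
Solving the 2×2 system: x ≈ -104.4, y ≈ -30.0 km.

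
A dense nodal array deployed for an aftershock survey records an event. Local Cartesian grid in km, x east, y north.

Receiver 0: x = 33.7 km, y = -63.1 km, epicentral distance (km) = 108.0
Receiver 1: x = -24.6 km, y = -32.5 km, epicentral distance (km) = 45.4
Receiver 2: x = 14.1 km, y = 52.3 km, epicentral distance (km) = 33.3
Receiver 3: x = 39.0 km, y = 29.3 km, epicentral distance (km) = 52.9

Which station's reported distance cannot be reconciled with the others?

Receiver 1

Solve using three stations at a time. Using Receiver 0, Receiver 2, Receiver 3 (subtract circle equations pairwise → linear system) gives (x, y) ≈ (-13.7, 33.9).
Distances from that point to each station vs reported:
  Receiver 0: calculated 108.0 vs reported 108.0 → residual 0.0 km
  Receiver 1: calculated 67.3 vs reported 45.4 → residual 21.9 km
  Receiver 2: calculated 33.3 vs reported 33.3 → residual 0.0 km
  Receiver 3: calculated 52.9 vs reported 52.9 → residual 0.0 km
Receiver 0, Receiver 2, Receiver 3 are mutually consistent (residuals ≈ 0); Receiver 1 is off by 21.9 km.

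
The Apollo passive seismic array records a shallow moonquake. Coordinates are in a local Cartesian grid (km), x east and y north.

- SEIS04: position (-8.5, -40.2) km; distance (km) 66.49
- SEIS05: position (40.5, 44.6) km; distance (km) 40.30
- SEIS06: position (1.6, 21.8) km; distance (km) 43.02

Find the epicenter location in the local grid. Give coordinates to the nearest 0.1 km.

Circle about each station: (x + 8.5)² + (y + 40.2)² = 66.49²; (x − 40.5)² + (y − 44.6)² = 40.30²; (x − 1.6)² + (y − 21.8)² = 43.02².
Subtracting the SEIS04 equation from the SEIS05 and SEIS06 equations removes the quadratic terms:
98.0 x + 169.6 y = 4737.95
20.2 x + 124.0 y = 1359.71
Solving the 2×2 system: x ≈ 40.9, y ≈ 4.3 km.

(40.9, 4.3)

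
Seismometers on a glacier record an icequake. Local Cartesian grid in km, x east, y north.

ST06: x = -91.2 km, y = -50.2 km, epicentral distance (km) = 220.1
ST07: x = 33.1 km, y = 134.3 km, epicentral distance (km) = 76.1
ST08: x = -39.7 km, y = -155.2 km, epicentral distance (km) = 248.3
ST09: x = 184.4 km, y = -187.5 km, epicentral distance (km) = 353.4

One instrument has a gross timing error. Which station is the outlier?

ST06

Solve using three stations at a time. Using ST07, ST08, ST09 (subtract circle equations pairwise → linear system) gives (x, y) ≈ (-30.7, 92.9).
Distances from that point to each station vs reported:
  ST06: calculated 155.4 vs reported 220.1 → residual 64.7 km
  ST07: calculated 76.0 vs reported 76.1 → residual 0.1 km
  ST08: calculated 248.3 vs reported 248.3 → residual 0.0 km
  ST09: calculated 353.4 vs reported 353.4 → residual 0.0 km
ST07, ST08, ST09 are mutually consistent (residuals ≈ 0); ST06 is off by 64.7 km.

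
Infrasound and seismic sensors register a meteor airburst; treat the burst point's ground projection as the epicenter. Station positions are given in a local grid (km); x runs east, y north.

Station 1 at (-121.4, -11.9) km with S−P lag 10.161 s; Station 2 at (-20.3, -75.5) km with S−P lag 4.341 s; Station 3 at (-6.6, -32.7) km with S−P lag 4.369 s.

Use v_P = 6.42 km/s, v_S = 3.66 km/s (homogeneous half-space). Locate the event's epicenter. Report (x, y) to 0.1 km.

x ≈ -41.6 km, y ≈ -45.3 km

Distance from S−P lag: d = Δt · v_P v_S / (v_P − v_S) = Δt · (6.42·3.66)/(6.42−3.66) ≈ 8.5135·Δt.
So d_Station 1 = 86.51, d_Station 2 = 36.96, d_Station 3 = 37.20 km.
Circle about each station: (x + 121.4)² + (y + 11.9)² = 86.51²; (x + 20.3)² + (y + 75.5)² = 36.96²; (x + 6.6)² + (y + 32.7)² = 37.20².
Subtracting the Station 1 equation from the Station 2 and Station 3 equations removes the quadratic terms:
202.2 x − 127.2 y = -2649.29
229.6 x − 41.6 y = -7666.58
Solving the 2×2 system: x ≈ -41.6, y ≈ -45.3 km.
Check against Station 1 (with the unrounded x, y): √((x + 121.4)²+(y + 11.9)²) = 86.51 ≈ 86.51 km. ✓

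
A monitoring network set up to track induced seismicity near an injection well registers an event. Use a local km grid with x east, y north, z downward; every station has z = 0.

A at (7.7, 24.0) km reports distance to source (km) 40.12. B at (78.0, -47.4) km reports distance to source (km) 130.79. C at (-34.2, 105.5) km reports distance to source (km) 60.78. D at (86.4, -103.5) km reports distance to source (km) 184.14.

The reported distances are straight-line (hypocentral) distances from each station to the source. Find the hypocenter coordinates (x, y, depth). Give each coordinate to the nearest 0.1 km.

Each station gives a sphere (x−x_i)² + (y−y_i)² + z² = d_i² (stations at z=0).
Subtracting the A sphere from B and C: z² cancels, leaving linear equations in x and y:
140.6 x − 142.8 y = -7800.94
-83.8 x + 163.0 y = 9580.01
Solving: x ≈ 8.809, y ≈ 63.302 km (keep extra digits for the depth step; rounded: 8.8, 63.3).
Then from the A sphere: z² = 40.12² − (x − 7.7)² − (y − 24.0)² with x = 8.809, y = 63.302, so z ≈ 7.984 ≈ 8.0 km.

(8.8, 63.3, 8.0)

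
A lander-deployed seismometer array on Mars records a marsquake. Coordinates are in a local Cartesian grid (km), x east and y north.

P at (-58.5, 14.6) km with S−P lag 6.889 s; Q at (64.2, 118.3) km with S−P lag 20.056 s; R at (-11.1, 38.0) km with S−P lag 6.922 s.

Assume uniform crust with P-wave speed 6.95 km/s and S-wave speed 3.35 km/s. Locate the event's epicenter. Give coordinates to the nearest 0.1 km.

(-50.9, 58.5)

Distance from S−P lag: d = Δt · v_P v_S / (v_P − v_S) = Δt · (6.95·3.35)/(6.95−3.35) ≈ 6.4674·Δt.
So d_P = 44.55, d_Q = 129.71, d_R = 44.77 km.
Circle about each station: (x + 58.5)² + (y − 14.6)² = 44.55²; (x − 64.2)² + (y − 118.3)² = 129.71²; (x + 11.1)² + (y − 38.0)² = 44.77².
Subtracting pairs of circle equations eliminates x²+y² and gives linear equations (the radical axes):
245.4 x + 207.4 y = -358.86
94.8 x + 46.8 y = -2087.85
Solving the 2×2 system: x ≈ -50.9, y ≈ 58.5 km.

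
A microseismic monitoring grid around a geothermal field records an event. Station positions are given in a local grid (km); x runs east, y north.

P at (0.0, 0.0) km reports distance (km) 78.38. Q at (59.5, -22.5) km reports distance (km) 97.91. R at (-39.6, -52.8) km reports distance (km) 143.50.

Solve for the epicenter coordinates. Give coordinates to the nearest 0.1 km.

Circle about each station: x² + y² = 78.38²; (x − 59.5)² + (y + 22.5)² = 97.91²; (x + 39.6)² + (y + 52.8)² = 143.50².
Subtracting the P equation from the Q and R equations removes the quadratic terms:
119.0 x − 45.0 y = 603.56
-79.2 x − 105.6 y = -10092.83
Solving the 2×2 system: x ≈ 32.1, y ≈ 71.5 km.

32.1 km east, 71.5 km north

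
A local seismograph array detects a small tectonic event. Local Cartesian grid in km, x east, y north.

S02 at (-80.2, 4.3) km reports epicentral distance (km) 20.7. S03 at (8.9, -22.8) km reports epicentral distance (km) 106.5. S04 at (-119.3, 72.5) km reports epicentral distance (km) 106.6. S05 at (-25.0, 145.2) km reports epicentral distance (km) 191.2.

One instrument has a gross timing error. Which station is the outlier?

Solve using three stations at a time. Using S03, S04, S05 (subtract circle equations pairwise → linear system) gives (x, y) ≈ (-97.3, -31.8).
Distances from that point to each station vs reported:
  S02: calculated 40.0 vs reported 20.7 → residual 19.3 km
  S03: calculated 106.5 vs reported 106.5 → residual 0.0 km
  S04: calculated 106.6 vs reported 106.6 → residual 0.0 km
  S05: calculated 191.2 vs reported 191.2 → residual 0.0 km
S03, S04, S05 are mutually consistent (residuals ≈ 0); S02 is off by 19.3 km.

S02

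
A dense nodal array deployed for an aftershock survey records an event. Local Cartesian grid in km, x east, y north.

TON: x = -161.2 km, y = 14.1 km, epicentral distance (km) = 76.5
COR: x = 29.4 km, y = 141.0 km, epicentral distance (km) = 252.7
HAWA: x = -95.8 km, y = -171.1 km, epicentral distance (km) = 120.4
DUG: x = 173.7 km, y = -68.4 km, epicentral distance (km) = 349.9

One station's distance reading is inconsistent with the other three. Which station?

Solve using three stations at a time. Using TON, COR, HAWA (subtract circle equations pairwise → linear system) gives (x, y) ≈ (-129.5, -55.5).
Distances from that point to each station vs reported:
  TON: calculated 76.5 vs reported 76.5 → residual 0.0 km
  COR: calculated 252.7 vs reported 252.7 → residual 0.0 km
  HAWA: calculated 120.4 vs reported 120.4 → residual 0.0 km
  DUG: calculated 303.4 vs reported 349.9 → residual 46.5 km
TON, COR, HAWA are mutually consistent (residuals ≈ 0); DUG is off by 46.5 km.

DUG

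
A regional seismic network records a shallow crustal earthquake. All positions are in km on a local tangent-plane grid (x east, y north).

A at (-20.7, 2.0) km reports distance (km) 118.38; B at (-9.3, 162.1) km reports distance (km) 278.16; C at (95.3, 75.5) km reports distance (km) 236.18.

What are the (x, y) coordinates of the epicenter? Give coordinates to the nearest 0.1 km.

(-46.2, -113.6)

Circle about each station: (x + 20.7)² + (y − 2.0)² = 118.38²; (x + 9.3)² + (y − 162.1)² = 278.16²; (x − 95.3)² + (y − 75.5)² = 236.18².
Subtracting the A equation from the B and C equations removes the quadratic terms:
22.8 x + 320.2 y = -37428.75
232.0 x + 147.0 y = -27417.32
Solving the 2×2 system: x ≈ -46.2, y ≈ -113.6 km.
Check against A (with the unrounded x, y): √((x + 20.7)²+(y − 2.0)²) = 118.38 ≈ 118.38 km. ✓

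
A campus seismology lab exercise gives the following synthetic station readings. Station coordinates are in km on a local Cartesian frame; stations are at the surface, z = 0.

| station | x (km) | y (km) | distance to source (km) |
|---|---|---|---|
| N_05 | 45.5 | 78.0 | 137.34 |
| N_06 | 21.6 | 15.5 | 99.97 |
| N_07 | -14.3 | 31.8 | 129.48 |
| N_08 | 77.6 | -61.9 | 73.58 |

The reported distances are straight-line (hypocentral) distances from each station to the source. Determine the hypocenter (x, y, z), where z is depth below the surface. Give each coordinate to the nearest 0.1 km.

(69.9, -38.1, 69.2)

Each station gives a sphere (x−x_i)² + (y−y_i)² + z² = d_i² (stations at z=0).
Subtracting the N_05 sphere from N_06 and N_07: z² cancels, leaving linear equations in x and y:
-47.8 x − 125.0 y = 1420.83
-119.6 x − 92.4 y = -4841.31
Solving: x ≈ 69.916, y ≈ -38.103 km (keep extra digits for the depth step; rounded: 69.9, -38.1).
Then from the N_05 sphere: z² = 137.34² − (x − 45.5)² − (y − 78.0)² with x = 69.916, y = -38.103, so z ≈ 69.183 ≈ 69.2 km.
Check against N_08 (with the unrounded solution): distance 73.56 ≈ 73.58 km. ✓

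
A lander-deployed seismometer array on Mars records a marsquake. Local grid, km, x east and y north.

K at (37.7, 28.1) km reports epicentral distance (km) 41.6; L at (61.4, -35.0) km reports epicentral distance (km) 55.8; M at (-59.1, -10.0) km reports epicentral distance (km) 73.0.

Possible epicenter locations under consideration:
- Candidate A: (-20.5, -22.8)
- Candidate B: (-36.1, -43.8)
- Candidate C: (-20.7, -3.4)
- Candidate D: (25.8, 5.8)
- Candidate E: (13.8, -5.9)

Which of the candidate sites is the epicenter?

For each candidate, compare |candidate − station| to the reported distance:
Candidate A: residuals K 35.7, L 27.0, M 32.3 → max 35.7 km
Candidate B: residuals K 61.4, L 42.1, M 32.1 → max 61.4 km
Candidate C: residuals K 24.8, L 32.2, M 34.0 → max 34.0 km
Candidate D: residuals K 16.3, L 1.7, M 13.4 → max 16.3 km
Candidate E: residuals K 0.0, L 0.0, M 0.0 → max 0.0 km
Only Candidate E has all residuals ≈ 0.

Candidate E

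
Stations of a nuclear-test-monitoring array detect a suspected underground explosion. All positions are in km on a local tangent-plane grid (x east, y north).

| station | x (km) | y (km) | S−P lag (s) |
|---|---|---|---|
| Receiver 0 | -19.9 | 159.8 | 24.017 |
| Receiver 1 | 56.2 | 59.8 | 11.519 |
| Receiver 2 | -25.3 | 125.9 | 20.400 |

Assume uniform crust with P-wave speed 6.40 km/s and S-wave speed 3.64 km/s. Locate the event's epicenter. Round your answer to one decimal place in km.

Distance from S−P lag: d = Δt · v_P v_S / (v_P − v_S) = Δt · (6.40·3.64)/(6.40−3.64) ≈ 8.4406·Δt.
So d_Receiver 0 = 202.72, d_Receiver 1 = 97.23, d_Receiver 2 = 172.19 km.
Circle about each station: (x + 19.9)² + (y − 159.8)² = 202.72²; (x − 56.2)² + (y − 59.8)² = 97.23²; (x + 25.3)² + (y − 125.9)² = 172.19².
Subtracting the Receiver 0 equation from the Receiver 1 and Receiver 2 equations removes the quadratic terms:
152.2 x − 200.0 y = 12444.16
-10.8 x − 67.8 y = 2004.85
Solving the 2×2 system: x ≈ 35.5, y ≈ -35.2 km.
Check against Receiver 0 (with the unrounded x, y): √((x + 19.9)²+(y − 159.8)²) = 202.73 ≈ 202.72 km. ✓

x ≈ 35.5 km, y ≈ -35.2 km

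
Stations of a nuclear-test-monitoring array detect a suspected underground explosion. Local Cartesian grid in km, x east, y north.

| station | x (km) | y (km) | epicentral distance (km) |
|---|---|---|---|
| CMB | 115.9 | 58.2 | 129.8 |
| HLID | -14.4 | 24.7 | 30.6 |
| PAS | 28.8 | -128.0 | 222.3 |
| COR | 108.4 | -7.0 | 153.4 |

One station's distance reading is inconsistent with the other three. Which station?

HLID

Solve using three stations at a time. Using CMB, PAS, COR (subtract circle equations pairwise → linear system) gives (x, y) ≈ (-9.5, 90.8).
Distances from that point to each station vs reported:
  CMB: calculated 129.6 vs reported 129.8 → residual 0.2 km
  HLID: calculated 66.3 vs reported 30.6 → residual 35.7 km
  PAS: calculated 222.2 vs reported 222.3 → residual 0.1 km
  COR: calculated 153.2 vs reported 153.4 → residual 0.2 km
CMB, PAS, COR are mutually consistent (residuals ≈ 0); HLID is off by 35.7 km.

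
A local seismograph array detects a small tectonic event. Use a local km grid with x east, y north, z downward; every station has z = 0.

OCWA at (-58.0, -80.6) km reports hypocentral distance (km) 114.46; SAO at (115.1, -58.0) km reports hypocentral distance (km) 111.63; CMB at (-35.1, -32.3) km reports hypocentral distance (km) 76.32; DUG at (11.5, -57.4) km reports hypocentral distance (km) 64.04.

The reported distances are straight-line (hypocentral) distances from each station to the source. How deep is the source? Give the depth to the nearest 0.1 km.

z ≈ 45.8 km

Each station gives a sphere (x−x_i)² + (y−y_i)² + z² = d_i² (stations at z=0).
Subtracting the OCWA sphere from SAO and CMB: z² cancels, leaving linear equations in x and y:
346.2 x + 45.2 y = 7391.48
45.8 x + 96.6 y = -308.71
Solving: x ≈ 23.204, y ≈ -14.197 km (keep extra digits for the depth step; rounded: 23.2, -14.2).
Then from the OCWA sphere: z² = 114.46² − (x + 58.0)² − (y + 80.6)² with x = 23.204, y = -14.197, so z ≈ 45.800 ≈ 45.8 km.
Check against DUG (with the unrounded solution): distance 64.04 ≈ 64.04 km. ✓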